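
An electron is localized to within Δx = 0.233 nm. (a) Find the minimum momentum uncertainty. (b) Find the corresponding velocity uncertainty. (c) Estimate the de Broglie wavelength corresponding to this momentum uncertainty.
(a) Δp_min = 2.263 × 10^-25 kg·m/s
(b) Δv_min = 248.428 km/s
(c) λ_dB = 2.928 nm

Step-by-step:

(a) From the uncertainty principle:
Δp_min = ℏ/(2Δx) = (1.055e-34 J·s)/(2 × 2.330e-10 m) = 2.263e-25 kg·m/s

(b) The velocity uncertainty:
Δv = Δp/m = (2.263e-25 kg·m/s)/(9.109e-31 kg) = 2.484e+05 m/s = 248.428 km/s

(c) The de Broglie wavelength for this momentum:
λ = h/p = (6.626e-34 J·s)/(2.263e-25 kg·m/s) = 2.928e-09 m = 2.928 nm

Note: The de Broglie wavelength is comparable to the localization size, as expected from wave-particle duality.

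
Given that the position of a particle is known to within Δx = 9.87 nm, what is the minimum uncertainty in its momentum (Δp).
5.342 × 10^-27 kg·m/s

Using the Heisenberg uncertainty principle:
ΔxΔp ≥ ℏ/2

The minimum uncertainty in momentum is:
Δp_min = ℏ/(2Δx)
Δp_min = (1.055e-34 J·s) / (2 × 9.870e-09 m)
Δp_min = 5.342e-27 kg·m/s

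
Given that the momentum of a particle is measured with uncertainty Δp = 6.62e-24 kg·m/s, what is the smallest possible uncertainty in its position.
7.965 pm

Using the Heisenberg uncertainty principle:
ΔxΔp ≥ ℏ/2

The minimum uncertainty in position is:
Δx_min = ℏ/(2Δp)
Δx_min = (1.055e-34 J·s) / (2 × 6.620e-24 kg·m/s)
Δx_min = 7.965e-12 m = 7.965 pm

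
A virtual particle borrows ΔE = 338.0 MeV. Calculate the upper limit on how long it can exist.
9.737 × 10^-25 s

Using the energy-time uncertainty principle:
ΔEΔt ≥ ℏ/2

For a virtual particle borrowing energy ΔE, the maximum lifetime is:
Δt_max = ℏ/(2ΔE)

Converting energy:
ΔE = 338.0 MeV = 5.415e-11 J

Δt_max = (1.055e-34 J·s) / (2 × 5.415e-11 J)
Δt_max = 9.737e-25 s = 9.737 × 10^-25 s

Virtual particles with higher borrowed energy exist for shorter times.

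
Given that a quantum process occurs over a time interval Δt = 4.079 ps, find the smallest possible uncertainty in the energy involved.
80.683 μeV

Using the energy-time uncertainty principle:
ΔEΔt ≥ ℏ/2

The minimum uncertainty in energy is:
ΔE_min = ℏ/(2Δt)
ΔE_min = (1.055e-34 J·s) / (2 × 4.079e-12 s)
ΔE_min = 1.293e-23 J = 80.683 μeV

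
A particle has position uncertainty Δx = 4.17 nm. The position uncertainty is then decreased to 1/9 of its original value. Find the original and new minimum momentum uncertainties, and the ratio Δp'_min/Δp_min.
Original Δp_min = 1.264 × 10^-26 kg·m/s; new Δp'_min = 1.138 × 10^-25 kg·m/s; ratio Δp'_min/Δp_min = 9.

From the uncertainty principle ΔxΔp ≥ ℏ/2, the minimum momentum uncertainty is Δp_min = ℏ/(2Δx).

Original (Δx = 4.17 nm = 4.170e-09 m):
Δp_min = (1.055e-34 J·s)/(2 × 4.170e-09 m) = 1.264e-26 kg·m/s

When Δx → (1/9)Δx:
Δp'_min = ℏ/(2 × (1/9)Δx) = 9 × ℏ/(2Δx) = 9 × Δp_min
Δp'_min = 9 × 1.264e-26 kg·m/s = 1.138e-25 kg·m/s

Since Δp_min ∝ 1/Δx, when Δx is decreased to 1/9 of its original value, Δp_min increases to 9 times its original value.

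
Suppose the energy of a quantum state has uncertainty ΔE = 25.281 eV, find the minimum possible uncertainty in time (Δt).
13.018 as

Using the energy-time uncertainty principle:
ΔEΔt ≥ ℏ/2

The minimum uncertainty in time is:
Δt_min = ℏ/(2ΔE)
Δt_min = (1.055e-34 J·s) / (2 × 4.050e-18 J)
Δt_min = 1.302e-17 s = 13.018 as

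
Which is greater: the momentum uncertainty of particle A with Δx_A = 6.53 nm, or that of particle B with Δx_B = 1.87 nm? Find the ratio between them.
Particle B has the larger minimum momentum uncertainty, by a factor of 3.49.

For each particle, the minimum momentum uncertainty is Δp_min = ℏ/(2Δx):

Particle A: Δp_A = ℏ/(2×6.530e-09 m) = 8.075e-27 kg·m/s
Particle B: Δp_B = ℏ/(2×1.870e-09 m) = 2.820e-26 kg·m/s

Ratio: Δp_B/Δp_A = 3.49

Since Δp_min ∝ 1/Δx, the particle with smaller position uncertainty (B) has larger momentum uncertainty.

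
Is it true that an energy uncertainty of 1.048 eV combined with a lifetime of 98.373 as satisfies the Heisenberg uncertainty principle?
No, it violates the uncertainty relation.

Calculate the product ΔEΔt:
ΔE = 1.048 eV = 1.679e-19 J
ΔEΔt = (1.679e-19 J) × (9.837e-17 s)
ΔEΔt = 1.652e-35 J·s

Compare to the minimum allowed value ℏ/2:
ℏ/2 = 5.273e-35 J·s

Since ΔEΔt = 1.652e-35 J·s < 5.273e-35 J·s = ℏ/2,
this violates the uncertainty relation.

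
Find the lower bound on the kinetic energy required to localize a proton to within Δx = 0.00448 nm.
258.463 meV

Localizing a particle requires giving it sufficient momentum uncertainty:

1. From uncertainty principle: Δp ≥ ℏ/(2Δx)
   Δp_min = (1.055e-34 J·s) / (2 × 4.480e-12 m)
   Δp_min = 1.177e-23 kg·m/s

2. This momentum uncertainty corresponds to kinetic energy:
   KE ≈ (Δp)²/(2m) = (1.177e-23)²/(2 × 1.673e-27 kg)
   KE = 4.141e-20 J = 258.463 meV

Tighter localization requires more energy.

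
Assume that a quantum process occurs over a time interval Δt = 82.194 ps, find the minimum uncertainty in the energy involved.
4.004 μeV

Using the energy-time uncertainty principle:
ΔEΔt ≥ ℏ/2

The minimum uncertainty in energy is:
ΔE_min = ℏ/(2Δt)
ΔE_min = (1.055e-34 J·s) / (2 × 8.219e-11 s)
ΔE_min = 6.415e-25 J = 4.004 μeV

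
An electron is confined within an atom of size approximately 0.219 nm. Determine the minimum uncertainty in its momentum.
2.408 × 10^-25 kg·m/s

Using the Heisenberg uncertainty principle:
ΔxΔp ≥ ℏ/2

With Δx ≈ L = 2.190e-10 m (the confinement size):
Δp_min = ℏ/(2Δx)
Δp_min = (1.055e-34 J·s) / (2 × 2.190e-10 m)
Δp_min = 2.408e-25 kg·m/s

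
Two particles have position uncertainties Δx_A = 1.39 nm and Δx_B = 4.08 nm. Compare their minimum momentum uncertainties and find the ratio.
Particle A has the larger minimum momentum uncertainty, by a factor of 2.94.

For each particle, the minimum momentum uncertainty is Δp_min = ℏ/(2Δx):

Particle A: Δp_A = ℏ/(2×1.390e-09 m) = 3.793e-26 kg·m/s
Particle B: Δp_B = ℏ/(2×4.080e-09 m) = 1.292e-26 kg·m/s

Ratio: Δp_A/Δp_B = 2.94

Since Δp_min ∝ 1/Δx, the particle with smaller position uncertainty (A) has larger momentum uncertainty.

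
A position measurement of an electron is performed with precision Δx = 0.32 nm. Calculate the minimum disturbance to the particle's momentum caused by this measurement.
1.648 × 10^-25 kg·m/s

The uncertainty principle implies that measuring position disturbs momentum:
ΔxΔp ≥ ℏ/2

When we measure position with precision Δx, we necessarily introduce a momentum uncertainty:
Δp ≥ ℏ/(2Δx)
Δp_min = (1.055e-34 J·s) / (2 × 3.200e-10 m)
Δp_min = 1.648e-25 kg·m/s

The more precisely we measure position, the greater the momentum disturbance.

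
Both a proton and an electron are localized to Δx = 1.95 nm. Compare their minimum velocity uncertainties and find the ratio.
The electron has the larger minimum velocity uncertainty, by a ratio of 1836.2.

For both particles, Δp_min = ℏ/(2Δx) = 2.704e-26 kg·m/s (same for both).

The velocity uncertainty is Δv = Δp/m:
- proton: Δv = 2.704e-26 / 1.673e-27 = 1.617e+01 m/s = 16.166 m/s
- electron: Δv = 2.704e-26 / 9.109e-31 = 2.968e+04 m/s = 29.684 km/s

Ratio: 2.968e+04 / 1.617e+01 = 1836.2

The lighter particle has larger velocity uncertainty because Δv ∝ 1/m.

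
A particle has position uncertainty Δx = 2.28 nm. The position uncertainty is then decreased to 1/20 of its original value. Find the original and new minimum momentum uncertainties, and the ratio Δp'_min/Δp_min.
Original Δp_min = 2.313 × 10^-26 kg·m/s; new Δp'_min = 4.625 × 10^-25 kg·m/s; ratio Δp'_min/Δp_min = 20.

From the uncertainty principle ΔxΔp ≥ ℏ/2, the minimum momentum uncertainty is Δp_min = ℏ/(2Δx).

Original (Δx = 2.28 nm = 2.280e-09 m):
Δp_min = (1.055e-34 J·s)/(2 × 2.280e-09 m) = 2.313e-26 kg·m/s

When Δx → (1/20)Δx:
Δp'_min = ℏ/(2 × (1/20)Δx) = 20 × ℏ/(2Δx) = 20 × Δp_min
Δp'_min = 20 × 2.313e-26 kg·m/s = 4.625e-25 kg·m/s

Since Δp_min ∝ 1/Δx, when Δx is decreased to 1/20 of its original value, Δp_min increases to 20 times its original value.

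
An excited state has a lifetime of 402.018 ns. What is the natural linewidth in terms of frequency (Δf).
197.945 kHz

Using the energy-time uncertainty principle and E = hf:
ΔEΔt ≥ ℏ/2
hΔf·Δt ≥ ℏ/2

The minimum frequency uncertainty is:
Δf = ℏ/(2hτ) = 1/(4πτ)
Δf = 1/(4π × 4.020e-07 s)
Δf = 1.979e+05 Hz = 197.945 kHz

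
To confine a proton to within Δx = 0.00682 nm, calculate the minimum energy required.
111.528 meV

Localizing a particle requires giving it sufficient momentum uncertainty:

1. From uncertainty principle: Δp ≥ ℏ/(2Δx)
   Δp_min = (1.055e-34 J·s) / (2 × 6.820e-12 m)
   Δp_min = 7.731e-24 kg·m/s

2. This momentum uncertainty corresponds to kinetic energy:
   KE ≈ (Δp)²/(2m) = (7.731e-24)²/(2 × 1.673e-27 kg)
   KE = 1.787e-20 J = 111.528 meV

Tighter localization requires more energy.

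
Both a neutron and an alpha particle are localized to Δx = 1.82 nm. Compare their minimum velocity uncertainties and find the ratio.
The neutron has the larger minimum velocity uncertainty, by a ratio of 4.0.

For both particles, Δp_min = ℏ/(2Δx) = 2.897e-26 kg·m/s (same for both).

The velocity uncertainty is Δv = Δp/m:
- neutron: Δv = 2.897e-26 / 1.675e-27 = 1.730e+01 m/s = 17.297 m/s
- alpha particle: Δv = 2.897e-26 / 6.645e-27 = 4.360e+00 m/s = 4.360 m/s

Ratio: 1.730e+01 / 4.360e+00 = 4.0

The lighter particle has larger velocity uncertainty because Δv ∝ 1/m.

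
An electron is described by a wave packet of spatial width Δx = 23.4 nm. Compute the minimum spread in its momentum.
2.253 × 10^-27 kg·m/s

For a wave packet, the spatial width Δx and momentum spread Δp are related by the uncertainty principle:
ΔxΔp ≥ ℏ/2

The minimum momentum spread is:
Δp_min = ℏ/(2Δx)
Δp_min = (1.055e-34 J·s) / (2 × 2.340e-08 m)
Δp_min = 2.253e-27 kg·m/s

A wave packet cannot have both a well-defined position and well-defined momentum.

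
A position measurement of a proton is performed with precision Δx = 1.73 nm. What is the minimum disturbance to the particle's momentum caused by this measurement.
3.048 × 10^-26 kg·m/s

The uncertainty principle implies that measuring position disturbs momentum:
ΔxΔp ≥ ℏ/2

When we measure position with precision Δx, we necessarily introduce a momentum uncertainty:
Δp ≥ ℏ/(2Δx)
Δp_min = (1.055e-34 J·s) / (2 × 1.730e-09 m)
Δp_min = 3.048e-26 kg·m/s

The more precisely we measure position, the greater the momentum disturbance.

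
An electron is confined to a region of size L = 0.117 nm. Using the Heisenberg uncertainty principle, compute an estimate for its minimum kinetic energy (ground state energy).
695.811 meV

Using the uncertainty principle to estimate ground state energy:

1. The position uncertainty is approximately the confinement size:
   Δx ≈ L = 1.170e-10 m

2. From ΔxΔp ≥ ℏ/2, the minimum momentum uncertainty is:
   Δp ≈ ℏ/(2L) = 4.507e-25 kg·m/s

3. The kinetic energy is approximately:
   KE ≈ (Δp)²/(2m) = (4.507e-25)²/(2 × 9.109e-31 kg)
   KE ≈ 1.115e-19 J = 695.811 meV

This is an order-of-magnitude estimate of the ground state energy.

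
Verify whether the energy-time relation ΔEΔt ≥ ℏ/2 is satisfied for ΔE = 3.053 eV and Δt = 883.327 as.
Yes, it satisfies the uncertainty relation.

Calculate the product ΔEΔt:
ΔE = 3.053 eV = 4.891e-19 J
ΔEΔt = (4.891e-19 J) × (8.833e-16 s)
ΔEΔt = 4.321e-34 J·s

Compare to the minimum allowed value ℏ/2:
ℏ/2 = 5.273e-35 J·s

Since ΔEΔt = 4.321e-34 J·s ≥ 5.273e-35 J·s = ℏ/2,
this satisfies the uncertainty relation.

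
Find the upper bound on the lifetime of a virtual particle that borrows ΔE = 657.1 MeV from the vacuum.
5.008 × 10^-25 s

Using the energy-time uncertainty principle:
ΔEΔt ≥ ℏ/2

For a virtual particle borrowing energy ΔE, the maximum lifetime is:
Δt_max = ℏ/(2ΔE)

Converting energy:
ΔE = 657.1 MeV = 1.053e-10 J

Δt_max = (1.055e-34 J·s) / (2 × 1.053e-10 J)
Δt_max = 5.008e-25 s = 5.008 × 10^-25 s

Virtual particles with higher borrowed energy exist for shorter times.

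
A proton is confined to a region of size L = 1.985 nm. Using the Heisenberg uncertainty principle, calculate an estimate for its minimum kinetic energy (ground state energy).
1.317 μeV

Using the uncertainty principle to estimate ground state energy:

1. The position uncertainty is approximately the confinement size:
   Δx ≈ L = 1.985e-09 m

2. From ΔxΔp ≥ ℏ/2, the minimum momentum uncertainty is:
   Δp ≈ ℏ/(2L) = 2.656e-26 kg·m/s

3. The kinetic energy is approximately:
   KE ≈ (Δp)²/(2m) = (2.656e-26)²/(2 × 1.673e-27 kg)
   KE ≈ 2.109e-25 J = 1.317 μeV

This is an order-of-magnitude estimate of the ground state energy.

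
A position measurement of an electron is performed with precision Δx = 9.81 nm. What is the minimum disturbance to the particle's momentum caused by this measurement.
5.375 × 10^-27 kg·m/s

The uncertainty principle implies that measuring position disturbs momentum:
ΔxΔp ≥ ℏ/2

When we measure position with precision Δx, we necessarily introduce a momentum uncertainty:
Δp ≥ ℏ/(2Δx)
Δp_min = (1.055e-34 J·s) / (2 × 9.810e-09 m)
Δp_min = 5.375e-27 kg·m/s

The more precisely we measure position, the greater the momentum disturbance.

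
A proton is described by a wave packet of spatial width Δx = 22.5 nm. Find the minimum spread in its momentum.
2.343 × 10^-27 kg·m/s

For a wave packet, the spatial width Δx and momentum spread Δp are related by the uncertainty principle:
ΔxΔp ≥ ℏ/2

The minimum momentum spread is:
Δp_min = ℏ/(2Δx)
Δp_min = (1.055e-34 J·s) / (2 × 2.250e-08 m)
Δp_min = 2.343e-27 kg·m/s

A wave packet cannot have both a well-defined position and well-defined momentum.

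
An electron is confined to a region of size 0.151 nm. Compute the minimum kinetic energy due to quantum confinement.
417.743 meV

Using the uncertainty principle:

1. Position uncertainty: Δx ≈ 1.510e-10 m
2. Minimum momentum uncertainty: Δp = ℏ/(2Δx) = 3.492e-25 kg·m/s
3. Minimum kinetic energy:
   KE = (Δp)²/(2m) = (3.492e-25)²/(2 × 9.109e-31 kg)
   KE = 6.693e-20 J = 417.743 meV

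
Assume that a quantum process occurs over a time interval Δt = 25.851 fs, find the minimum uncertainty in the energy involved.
12.731 meV

Using the energy-time uncertainty principle:
ΔEΔt ≥ ℏ/2

The minimum uncertainty in energy is:
ΔE_min = ℏ/(2Δt)
ΔE_min = (1.055e-34 J·s) / (2 × 2.585e-14 s)
ΔE_min = 2.040e-21 J = 12.731 meV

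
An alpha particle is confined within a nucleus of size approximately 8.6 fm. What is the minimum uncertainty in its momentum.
6.131 × 10^-21 kg·m/s

Using the Heisenberg uncertainty principle:
ΔxΔp ≥ ℏ/2

With Δx ≈ L = 8.600e-15 m (the confinement size):
Δp_min = ℏ/(2Δx)
Δp_min = (1.055e-34 J·s) / (2 × 8.600e-15 m)
Δp_min = 6.131e-21 kg·m/s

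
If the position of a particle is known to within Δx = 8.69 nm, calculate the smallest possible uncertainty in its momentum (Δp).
6.068 × 10^-27 kg·m/s

Using the Heisenberg uncertainty principle:
ΔxΔp ≥ ℏ/2

The minimum uncertainty in momentum is:
Δp_min = ℏ/(2Δx)
Δp_min = (1.055e-34 J·s) / (2 × 8.690e-09 m)
Δp_min = 6.068e-27 kg·m/s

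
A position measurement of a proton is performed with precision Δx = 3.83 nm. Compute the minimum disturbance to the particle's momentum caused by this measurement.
1.377 × 10^-26 kg·m/s

The uncertainty principle implies that measuring position disturbs momentum:
ΔxΔp ≥ ℏ/2

When we measure position with precision Δx, we necessarily introduce a momentum uncertainty:
Δp ≥ ℏ/(2Δx)
Δp_min = (1.055e-34 J·s) / (2 × 3.830e-09 m)
Δp_min = 1.377e-26 kg·m/s

The more precisely we measure position, the greater the momentum disturbance.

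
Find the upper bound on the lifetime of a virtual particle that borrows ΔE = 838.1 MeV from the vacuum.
3.927 × 10^-25 s

Using the energy-time uncertainty principle:
ΔEΔt ≥ ℏ/2

For a virtual particle borrowing energy ΔE, the maximum lifetime is:
Δt_max = ℏ/(2ΔE)

Converting energy:
ΔE = 838.1 MeV = 1.343e-10 J

Δt_max = (1.055e-34 J·s) / (2 × 1.343e-10 J)
Δt_max = 3.927e-25 s = 3.927 × 10^-25 s

Virtual particles with higher borrowed energy exist for shorter times.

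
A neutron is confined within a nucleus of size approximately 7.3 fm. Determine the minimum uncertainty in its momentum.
7.223 × 10^-21 kg·m/s

Using the Heisenberg uncertainty principle:
ΔxΔp ≥ ℏ/2

With Δx ≈ L = 7.300e-15 m (the confinement size):
Δp_min = ℏ/(2Δx)
Δp_min = (1.055e-34 J·s) / (2 × 7.300e-15 m)
Δp_min = 7.223e-21 kg·m/s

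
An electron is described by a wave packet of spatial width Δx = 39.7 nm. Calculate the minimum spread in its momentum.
1.328 × 10^-27 kg·m/s

For a wave packet, the spatial width Δx and momentum spread Δp are related by the uncertainty principle:
ΔxΔp ≥ ℏ/2

The minimum momentum spread is:
Δp_min = ℏ/(2Δx)
Δp_min = (1.055e-34 J·s) / (2 × 3.970e-08 m)
Δp_min = 1.328e-27 kg·m/s

A wave packet cannot have both a well-defined position and well-defined momentum.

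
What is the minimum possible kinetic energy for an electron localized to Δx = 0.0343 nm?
8.096 eV

Localizing a particle requires giving it sufficient momentum uncertainty:

1. From uncertainty principle: Δp ≥ ℏ/(2Δx)
   Δp_min = (1.055e-34 J·s) / (2 × 3.430e-11 m)
   Δp_min = 1.537e-24 kg·m/s

2. This momentum uncertainty corresponds to kinetic energy:
   KE ≈ (Δp)²/(2m) = (1.537e-24)²/(2 × 9.109e-31 kg)
   KE = 1.297e-18 J = 8.096 eV

Tighter localization requires more energy.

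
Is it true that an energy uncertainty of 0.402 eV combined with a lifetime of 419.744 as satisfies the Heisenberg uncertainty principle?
No, it violates the uncertainty relation.

Calculate the product ΔEΔt:
ΔE = 0.402 eV = 6.441e-20 J
ΔEΔt = (6.441e-20 J) × (4.197e-16 s)
ΔEΔt = 2.703e-35 J·s

Compare to the minimum allowed value ℏ/2:
ℏ/2 = 5.273e-35 J·s

Since ΔEΔt = 2.703e-35 J·s < 5.273e-35 J·s = ℏ/2,
this violates the uncertainty relation.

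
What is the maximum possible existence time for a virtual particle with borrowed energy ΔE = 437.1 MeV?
7.529 × 10^-25 s

Using the energy-time uncertainty principle:
ΔEΔt ≥ ℏ/2

For a virtual particle borrowing energy ΔE, the maximum lifetime is:
Δt_max = ℏ/(2ΔE)

Converting energy:
ΔE = 437.1 MeV = 7.003e-11 J

Δt_max = (1.055e-34 J·s) / (2 × 7.003e-11 J)
Δt_max = 7.529e-25 s = 7.529 × 10^-25 s

Virtual particles with higher borrowed energy exist for shorter times.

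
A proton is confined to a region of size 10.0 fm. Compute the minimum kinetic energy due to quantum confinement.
51.875 keV

Using the uncertainty principle:

1. Position uncertainty: Δx ≈ 1.000e-14 m
2. Minimum momentum uncertainty: Δp = ℏ/(2Δx) = 5.273e-21 kg·m/s
3. Minimum kinetic energy:
   KE = (Δp)²/(2m) = (5.273e-21)²/(2 × 1.673e-27 kg)
   KE = 8.311e-15 J = 51.875 keV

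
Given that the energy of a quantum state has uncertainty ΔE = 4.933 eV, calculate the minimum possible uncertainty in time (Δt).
66.715 as

Using the energy-time uncertainty principle:
ΔEΔt ≥ ℏ/2

The minimum uncertainty in time is:
Δt_min = ℏ/(2ΔE)
Δt_min = (1.055e-34 J·s) / (2 × 7.904e-19 J)
Δt_min = 6.672e-17 s = 66.715 as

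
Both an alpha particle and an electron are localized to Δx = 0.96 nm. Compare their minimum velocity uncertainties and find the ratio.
The electron has the larger minimum velocity uncertainty, by a ratio of 7294.3.

For both particles, Δp_min = ℏ/(2Δx) = 5.493e-26 kg·m/s (same for both).

The velocity uncertainty is Δv = Δp/m:
- alpha particle: Δv = 5.493e-26 / 6.645e-27 = 8.266e+00 m/s = 8.266 m/s
- electron: Δv = 5.493e-26 / 9.109e-31 = 6.030e+04 m/s = 60.296 km/s

Ratio: 6.030e+04 / 8.266e+00 = 7294.3

The lighter particle has larger velocity uncertainty because Δv ∝ 1/m.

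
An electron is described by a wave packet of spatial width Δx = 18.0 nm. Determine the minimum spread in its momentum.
2.929 × 10^-27 kg·m/s

For a wave packet, the spatial width Δx and momentum spread Δp are related by the uncertainty principle:
ΔxΔp ≥ ℏ/2

The minimum momentum spread is:
Δp_min = ℏ/(2Δx)
Δp_min = (1.055e-34 J·s) / (2 × 1.800e-08 m)
Δp_min = 2.929e-27 kg·m/s

A wave packet cannot have both a well-defined position and well-defined momentum.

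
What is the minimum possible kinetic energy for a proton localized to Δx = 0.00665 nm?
117.303 meV

Localizing a particle requires giving it sufficient momentum uncertainty:

1. From uncertainty principle: Δp ≥ ℏ/(2Δx)
   Δp_min = (1.055e-34 J·s) / (2 × 6.650e-12 m)
   Δp_min = 7.929e-24 kg·m/s

2. This momentum uncertainty corresponds to kinetic energy:
   KE ≈ (Δp)²/(2m) = (7.929e-24)²/(2 × 1.673e-27 kg)
   KE = 1.879e-20 J = 117.303 meV

Tighter localization requires more energy.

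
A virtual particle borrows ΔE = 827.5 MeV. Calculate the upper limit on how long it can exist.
3.977 × 10^-25 s

Using the energy-time uncertainty principle:
ΔEΔt ≥ ℏ/2

For a virtual particle borrowing energy ΔE, the maximum lifetime is:
Δt_max = ℏ/(2ΔE)

Converting energy:
ΔE = 827.5 MeV = 1.326e-10 J

Δt_max = (1.055e-34 J·s) / (2 × 1.326e-10 J)
Δt_max = 3.977e-25 s = 3.977 × 10^-25 s

Virtual particles with higher borrowed energy exist for shorter times.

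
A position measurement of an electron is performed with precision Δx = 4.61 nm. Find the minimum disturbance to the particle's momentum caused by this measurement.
1.144 × 10^-26 kg·m/s

The uncertainty principle implies that measuring position disturbs momentum:
ΔxΔp ≥ ℏ/2

When we measure position with precision Δx, we necessarily introduce a momentum uncertainty:
Δp ≥ ℏ/(2Δx)
Δp_min = (1.055e-34 J·s) / (2 × 4.610e-09 m)
Δp_min = 1.144e-26 kg·m/s

The more precisely we measure position, the greater the momentum disturbance.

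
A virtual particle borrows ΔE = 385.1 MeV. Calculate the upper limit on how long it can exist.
8.546 × 10^-25 s

Using the energy-time uncertainty principle:
ΔEΔt ≥ ℏ/2

For a virtual particle borrowing energy ΔE, the maximum lifetime is:
Δt_max = ℏ/(2ΔE)

Converting energy:
ΔE = 385.1 MeV = 6.170e-11 J

Δt_max = (1.055e-34 J·s) / (2 × 6.170e-11 J)
Δt_max = 8.546e-25 s = 8.546 × 10^-25 s

Virtual particles with higher borrowed energy exist for shorter times.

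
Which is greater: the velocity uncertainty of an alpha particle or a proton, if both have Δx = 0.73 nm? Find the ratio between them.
The proton has the larger minimum velocity uncertainty, by a ratio of 4.0.

For both particles, Δp_min = ℏ/(2Δx) = 7.223e-26 kg·m/s (same for both).

The velocity uncertainty is Δv = Δp/m:
- alpha particle: Δv = 7.223e-26 / 6.645e-27 = 1.087e+01 m/s = 10.871 m/s
- proton: Δv = 7.223e-26 / 1.673e-27 = 4.318e+01 m/s = 43.184 m/s

Ratio: 4.318e+01 / 1.087e+01 = 4.0

The lighter particle has larger velocity uncertainty because Δv ∝ 1/m.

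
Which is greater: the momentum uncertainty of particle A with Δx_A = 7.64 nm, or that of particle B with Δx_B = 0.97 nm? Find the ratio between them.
Particle B has the larger minimum momentum uncertainty, by a factor of 7.88.

For each particle, the minimum momentum uncertainty is Δp_min = ℏ/(2Δx):

Particle A: Δp_A = ℏ/(2×7.640e-09 m) = 6.902e-27 kg·m/s
Particle B: Δp_B = ℏ/(2×9.700e-10 m) = 5.436e-26 kg·m/s

Ratio: Δp_B/Δp_A = 7.88

Since Δp_min ∝ 1/Δx, the particle with smaller position uncertainty (B) has larger momentum uncertainty.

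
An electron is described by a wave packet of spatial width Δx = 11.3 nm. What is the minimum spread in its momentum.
4.666 × 10^-27 kg·m/s

For a wave packet, the spatial width Δx and momentum spread Δp are related by the uncertainty principle:
ΔxΔp ≥ ℏ/2

The minimum momentum spread is:
Δp_min = ℏ/(2Δx)
Δp_min = (1.055e-34 J·s) / (2 × 1.130e-08 m)
Δp_min = 4.666e-27 kg·m/s

A wave packet cannot have both a well-defined position and well-defined momentum.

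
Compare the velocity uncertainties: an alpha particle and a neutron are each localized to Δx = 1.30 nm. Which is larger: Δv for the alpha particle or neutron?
The neutron has the larger minimum velocity uncertainty, by a ratio of 4.0.

For both particles, Δp_min = ℏ/(2Δx) = 4.056e-26 kg·m/s (same for both).

The velocity uncertainty is Δv = Δp/m:
- alpha particle: Δv = 4.056e-26 / 6.645e-27 = 6.104e+00 m/s = 6.104 m/s
- neutron: Δv = 4.056e-26 / 1.675e-27 = 2.422e+01 m/s = 24.216 m/s

Ratio: 2.422e+01 / 6.104e+00 = 4.0

The lighter particle has larger velocity uncertainty because Δv ∝ 1/m.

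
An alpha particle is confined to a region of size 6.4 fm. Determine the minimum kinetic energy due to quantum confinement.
31.880 keV

Using the uncertainty principle:

1. Position uncertainty: Δx ≈ 6.400e-15 m
2. Minimum momentum uncertainty: Δp = ℏ/(2Δx) = 8.239e-21 kg·m/s
3. Minimum kinetic energy:
   KE = (Δp)²/(2m) = (8.239e-21)²/(2 × 6.645e-27 kg)
   KE = 5.108e-15 J = 31.880 keV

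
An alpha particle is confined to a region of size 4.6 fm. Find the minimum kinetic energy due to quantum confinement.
61.711 keV

Using the uncertainty principle:

1. Position uncertainty: Δx ≈ 4.600e-15 m
2. Minimum momentum uncertainty: Δp = ℏ/(2Δx) = 1.146e-20 kg·m/s
3. Minimum kinetic energy:
   KE = (Δp)²/(2m) = (1.146e-20)²/(2 × 6.645e-27 kg)
   KE = 9.887e-15 J = 61.711 keV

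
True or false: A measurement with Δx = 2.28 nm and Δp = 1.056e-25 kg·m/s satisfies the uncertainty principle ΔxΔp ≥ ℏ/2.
Yes, it satisfies the uncertainty principle.

Calculate the product ΔxΔp:
ΔxΔp = (2.280e-09 m) × (1.056e-25 kg·m/s)
ΔxΔp = 2.408e-34 J·s

Compare to the minimum allowed value ℏ/2:
ℏ/2 = 5.273e-35 J·s

Since ΔxΔp = 2.408e-34 J·s ≥ 5.273e-35 J·s = ℏ/2,
the measurement satisfies the uncertainty principle.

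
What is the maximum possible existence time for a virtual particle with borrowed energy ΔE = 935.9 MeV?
3.516 × 10^-25 s

Using the energy-time uncertainty principle:
ΔEΔt ≥ ℏ/2

For a virtual particle borrowing energy ΔE, the maximum lifetime is:
Δt_max = ℏ/(2ΔE)

Converting energy:
ΔE = 935.9 MeV = 1.499e-10 J

Δt_max = (1.055e-34 J·s) / (2 × 1.499e-10 J)
Δt_max = 3.516e-25 s = 3.516 × 10^-25 s

Virtual particles with higher borrowed energy exist for shorter times.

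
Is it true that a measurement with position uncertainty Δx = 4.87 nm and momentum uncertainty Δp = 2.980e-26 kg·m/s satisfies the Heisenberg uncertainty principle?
Yes, it satisfies the uncertainty principle.

Calculate the product ΔxΔp:
ΔxΔp = (4.870e-09 m) × (2.980e-26 kg·m/s)
ΔxΔp = 1.451e-34 J·s

Compare to the minimum allowed value ℏ/2:
ℏ/2 = 5.273e-35 J·s

Since ΔxΔp = 1.451e-34 J·s ≥ 5.273e-35 J·s = ℏ/2,
the measurement satisfies the uncertainty principle.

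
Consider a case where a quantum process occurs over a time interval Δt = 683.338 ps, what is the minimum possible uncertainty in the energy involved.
481.615 neV

Using the energy-time uncertainty principle:
ΔEΔt ≥ ℏ/2

The minimum uncertainty in energy is:
ΔE_min = ℏ/(2Δt)
ΔE_min = (1.055e-34 J·s) / (2 × 6.833e-10 s)
ΔE_min = 7.716e-26 J = 481.615 neV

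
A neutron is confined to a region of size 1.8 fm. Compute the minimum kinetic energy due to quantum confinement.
1.599 MeV

Using the uncertainty principle:

1. Position uncertainty: Δx ≈ 1.800e-15 m
2. Minimum momentum uncertainty: Δp = ℏ/(2Δx) = 2.929e-20 kg·m/s
3. Minimum kinetic energy:
   KE = (Δp)²/(2m) = (2.929e-20)²/(2 × 1.675e-27 kg)
   KE = 2.562e-13 J = 1.599 MeV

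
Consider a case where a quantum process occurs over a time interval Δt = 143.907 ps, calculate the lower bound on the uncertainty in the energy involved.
2.287 μeV

Using the energy-time uncertainty principle:
ΔEΔt ≥ ℏ/2

The minimum uncertainty in energy is:
ΔE_min = ℏ/(2Δt)
ΔE_min = (1.055e-34 J·s) / (2 × 1.439e-10 s)
ΔE_min = 3.664e-25 J = 2.287 μeV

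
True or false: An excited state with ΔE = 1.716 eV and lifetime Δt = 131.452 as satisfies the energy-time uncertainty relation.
No, it violates the uncertainty relation.

Calculate the product ΔEΔt:
ΔE = 1.716 eV = 2.749e-19 J
ΔEΔt = (2.749e-19 J) × (1.315e-16 s)
ΔEΔt = 3.614e-35 J·s

Compare to the minimum allowed value ℏ/2:
ℏ/2 = 5.273e-35 J·s

Since ΔEΔt = 3.614e-35 J·s < 5.273e-35 J·s = ℏ/2,
this violates the uncertainty relation.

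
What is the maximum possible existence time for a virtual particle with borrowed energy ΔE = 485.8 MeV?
6.775 × 10^-25 s

Using the energy-time uncertainty principle:
ΔEΔt ≥ ℏ/2

For a virtual particle borrowing energy ΔE, the maximum lifetime is:
Δt_max = ℏ/(2ΔE)

Converting energy:
ΔE = 485.8 MeV = 7.783e-11 J

Δt_max = (1.055e-34 J·s) / (2 × 7.783e-11 J)
Δt_max = 6.775e-25 s = 6.775 × 10^-25 s

Virtual particles with higher borrowed energy exist for shorter times.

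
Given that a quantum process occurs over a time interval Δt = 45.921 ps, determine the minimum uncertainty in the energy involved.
7.167 μeV

Using the energy-time uncertainty principle:
ΔEΔt ≥ ℏ/2

The minimum uncertainty in energy is:
ΔE_min = ℏ/(2Δt)
ΔE_min = (1.055e-34 J·s) / (2 × 4.592e-11 s)
ΔE_min = 1.148e-24 J = 7.167 μeV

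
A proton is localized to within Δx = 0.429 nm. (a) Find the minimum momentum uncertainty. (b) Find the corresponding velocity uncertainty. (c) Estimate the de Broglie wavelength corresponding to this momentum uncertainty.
(a) Δp_min = 1.229 × 10^-25 kg·m/s
(b) Δv_min = 73.484 m/s
(c) λ_dB = 5.391 nm

Step-by-step:

(a) From the uncertainty principle:
Δp_min = ℏ/(2Δx) = (1.055e-34 J·s)/(2 × 4.290e-10 m) = 1.229e-25 kg·m/s

(b) The velocity uncertainty:
Δv = Δp/m = (1.229e-25 kg·m/s)/(1.673e-27 kg) = 7.348e+01 m/s = 73.484 m/s

(c) The de Broglie wavelength for this momentum:
λ = h/p = (6.626e-34 J·s)/(1.229e-25 kg·m/s) = 5.391e-09 m = 5.391 nm

Note: The de Broglie wavelength is comparable to the localization size, as expected from wave-particle duality.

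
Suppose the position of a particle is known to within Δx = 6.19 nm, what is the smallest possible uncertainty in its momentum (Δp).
8.518 × 10^-27 kg·m/s

Using the Heisenberg uncertainty principle:
ΔxΔp ≥ ℏ/2

The minimum uncertainty in momentum is:
Δp_min = ℏ/(2Δx)
Δp_min = (1.055e-34 J·s) / (2 × 6.190e-09 m)
Δp_min = 8.518e-27 kg·m/s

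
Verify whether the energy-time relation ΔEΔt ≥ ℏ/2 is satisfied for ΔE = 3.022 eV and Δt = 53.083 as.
No, it violates the uncertainty relation.

Calculate the product ΔEΔt:
ΔE = 3.022 eV = 4.842e-19 J
ΔEΔt = (4.842e-19 J) × (5.308e-17 s)
ΔEΔt = 2.570e-35 J·s

Compare to the minimum allowed value ℏ/2:
ℏ/2 = 5.273e-35 J·s

Since ΔEΔt = 2.570e-35 J·s < 5.273e-35 J·s = ℏ/2,
this violates the uncertainty relation.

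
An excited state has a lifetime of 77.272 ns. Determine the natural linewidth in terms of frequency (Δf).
1.030 MHz

Using the energy-time uncertainty principle and E = hf:
ΔEΔt ≥ ℏ/2
hΔf·Δt ≥ ℏ/2

The minimum frequency uncertainty is:
Δf = ℏ/(2hτ) = 1/(4πτ)
Δf = 1/(4π × 7.727e-08 s)
Δf = 1.030e+06 Hz = 1.030 MHz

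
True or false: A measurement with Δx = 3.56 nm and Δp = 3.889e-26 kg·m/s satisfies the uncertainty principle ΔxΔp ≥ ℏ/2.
Yes, it satisfies the uncertainty principle.

Calculate the product ΔxΔp:
ΔxΔp = (3.560e-09 m) × (3.889e-26 kg·m/s)
ΔxΔp = 1.384e-34 J·s

Compare to the minimum allowed value ℏ/2:
ℏ/2 = 5.273e-35 J·s

Since ΔxΔp = 1.384e-34 J·s ≥ 5.273e-35 J·s = ℏ/2,
the measurement satisfies the uncertainty principle.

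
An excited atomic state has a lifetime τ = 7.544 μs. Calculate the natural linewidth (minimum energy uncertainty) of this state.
43.625 peV

Using the energy-time uncertainty principle:
ΔEΔt ≥ ℏ/2

The lifetime τ represents the time uncertainty Δt.
The natural linewidth (minimum energy uncertainty) is:

ΔE = ℏ/(2τ)
ΔE = (1.055e-34 J·s) / (2 × 7.544e-06 s)
ΔE = 6.989e-30 J = 43.625 peV

This natural linewidth limits the precision of spectroscopic measurements.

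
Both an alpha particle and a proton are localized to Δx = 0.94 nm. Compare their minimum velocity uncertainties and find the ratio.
The proton has the larger minimum velocity uncertainty, by a ratio of 4.0.

For both particles, Δp_min = ℏ/(2Δx) = 5.609e-26 kg·m/s (same for both).

The velocity uncertainty is Δv = Δp/m:
- alpha particle: Δv = 5.609e-26 / 6.645e-27 = 8.442e+00 m/s = 8.442 m/s
- proton: Δv = 5.609e-26 / 1.673e-27 = 3.354e+01 m/s = 33.537 m/s

Ratio: 3.354e+01 / 8.442e+00 = 4.0

The lighter particle has larger velocity uncertainty because Δv ∝ 1/m.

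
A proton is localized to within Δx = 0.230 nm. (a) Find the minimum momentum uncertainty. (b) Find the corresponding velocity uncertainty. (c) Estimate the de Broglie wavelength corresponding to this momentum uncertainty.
(a) Δp_min = 2.293 × 10^-25 kg·m/s
(b) Δv_min = 137.063 m/s
(c) λ_dB = 2.890 nm

Step-by-step:

(a) From the uncertainty principle:
Δp_min = ℏ/(2Δx) = (1.055e-34 J·s)/(2 × 2.300e-10 m) = 2.293e-25 kg·m/s

(b) The velocity uncertainty:
Δv = Δp/m = (2.293e-25 kg·m/s)/(1.673e-27 kg) = 1.371e+02 m/s = 137.063 m/s

(c) The de Broglie wavelength for this momentum:
λ = h/p = (6.626e-34 J·s)/(2.293e-25 kg·m/s) = 2.890e-09 m = 2.890 nm

Note: The de Broglie wavelength is comparable to the localization size, as expected from wave-particle duality.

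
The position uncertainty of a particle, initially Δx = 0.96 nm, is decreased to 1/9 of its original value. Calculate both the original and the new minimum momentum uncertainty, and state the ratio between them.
Original Δp_min = 5.493 × 10^-26 kg·m/s; new Δp'_min = 4.943 × 10^-25 kg·m/s; ratio Δp'_min/Δp_min = 9.

From the uncertainty principle ΔxΔp ≥ ℏ/2, the minimum momentum uncertainty is Δp_min = ℏ/(2Δx).

Original (Δx = 0.96 nm = 9.600e-10 m):
Δp_min = (1.055e-34 J·s)/(2 × 9.600e-10 m) = 5.493e-26 kg·m/s

When Δx → (1/9)Δx:
Δp'_min = ℏ/(2 × (1/9)Δx) = 9 × ℏ/(2Δx) = 9 × Δp_min
Δp'_min = 9 × 5.493e-26 kg·m/s = 4.943e-25 kg·m/s

Since Δp_min ∝ 1/Δx, when Δx is decreased to 1/9 of its original value, Δp_min increases to 9 times its original value.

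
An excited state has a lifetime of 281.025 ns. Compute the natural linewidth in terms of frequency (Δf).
283.169 kHz

Using the energy-time uncertainty principle and E = hf:
ΔEΔt ≥ ℏ/2
hΔf·Δt ≥ ℏ/2

The minimum frequency uncertainty is:
Δf = ℏ/(2hτ) = 1/(4πτ)
Δf = 1/(4π × 2.810e-07 s)
Δf = 2.832e+05 Hz = 283.169 kHz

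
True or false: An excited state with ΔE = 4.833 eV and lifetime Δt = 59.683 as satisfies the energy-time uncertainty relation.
No, it violates the uncertainty relation.

Calculate the product ΔEΔt:
ΔE = 4.833 eV = 7.743e-19 J
ΔEΔt = (7.743e-19 J) × (5.968e-17 s)
ΔEΔt = 4.621e-35 J·s

Compare to the minimum allowed value ℏ/2:
ℏ/2 = 5.273e-35 J·s

Since ΔEΔt = 4.621e-35 J·s < 5.273e-35 J·s = ℏ/2,
this violates the uncertainty relation.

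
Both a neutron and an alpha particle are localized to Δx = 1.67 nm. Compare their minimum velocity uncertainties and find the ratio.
The neutron has the larger minimum velocity uncertainty, by a ratio of 4.0.

For both particles, Δp_min = ℏ/(2Δx) = 3.157e-26 kg·m/s (same for both).

The velocity uncertainty is Δv = Δp/m:
- neutron: Δv = 3.157e-26 / 1.675e-27 = 1.885e+01 m/s = 18.851 m/s
- alpha particle: Δv = 3.157e-26 / 6.645e-27 = 4.752e+00 m/s = 4.752 m/s

Ratio: 1.885e+01 / 4.752e+00 = 4.0

The lighter particle has larger velocity uncertainty because Δv ∝ 1/m.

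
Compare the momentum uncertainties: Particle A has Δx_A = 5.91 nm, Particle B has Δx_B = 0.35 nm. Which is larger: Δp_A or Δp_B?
Particle B has the larger minimum momentum uncertainty, by a factor of 16.89.

For each particle, the minimum momentum uncertainty is Δp_min = ℏ/(2Δx):

Particle A: Δp_A = ℏ/(2×5.910e-09 m) = 8.922e-27 kg·m/s
Particle B: Δp_B = ℏ/(2×3.500e-10 m) = 1.507e-25 kg·m/s

Ratio: Δp_B/Δp_A = 16.89

Since Δp_min ∝ 1/Δx, the particle with smaller position uncertainty (B) has larger momentum uncertainty.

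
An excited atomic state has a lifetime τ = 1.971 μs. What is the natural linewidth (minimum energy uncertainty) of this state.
166.974 peV

Using the energy-time uncertainty principle:
ΔEΔt ≥ ℏ/2

The lifetime τ represents the time uncertainty Δt.
The natural linewidth (minimum energy uncertainty) is:

ΔE = ℏ/(2τ)
ΔE = (1.055e-34 J·s) / (2 × 1.971e-06 s)
ΔE = 2.675e-29 J = 166.974 peV

This natural linewidth limits the precision of spectroscopic measurements.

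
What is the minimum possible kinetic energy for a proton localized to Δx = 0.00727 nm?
98.149 meV

Localizing a particle requires giving it sufficient momentum uncertainty:

1. From uncertainty principle: Δp ≥ ℏ/(2Δx)
   Δp_min = (1.055e-34 J·s) / (2 × 7.270e-12 m)
   Δp_min = 7.253e-24 kg·m/s

2. This momentum uncertainty corresponds to kinetic energy:
   KE ≈ (Δp)²/(2m) = (7.253e-24)²/(2 × 1.673e-27 kg)
   KE = 1.573e-20 J = 98.149 meV

Tighter localization requires more energy.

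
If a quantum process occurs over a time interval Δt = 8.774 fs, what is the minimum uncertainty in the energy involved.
37.509 meV

Using the energy-time uncertainty principle:
ΔEΔt ≥ ℏ/2

The minimum uncertainty in energy is:
ΔE_min = ℏ/(2Δt)
ΔE_min = (1.055e-34 J·s) / (2 × 8.774e-15 s)
ΔE_min = 6.010e-21 J = 37.509 meV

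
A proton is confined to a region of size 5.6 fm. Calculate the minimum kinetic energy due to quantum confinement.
165.416 keV

Using the uncertainty principle:

1. Position uncertainty: Δx ≈ 5.600e-15 m
2. Minimum momentum uncertainty: Δp = ℏ/(2Δx) = 9.416e-21 kg·m/s
3. Minimum kinetic energy:
   KE = (Δp)²/(2m) = (9.416e-21)²/(2 × 1.673e-27 kg)
   KE = 2.650e-14 J = 165.416 keV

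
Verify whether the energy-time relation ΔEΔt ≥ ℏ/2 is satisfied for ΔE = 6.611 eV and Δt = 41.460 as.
No, it violates the uncertainty relation.

Calculate the product ΔEΔt:
ΔE = 6.611 eV = 1.059e-18 J
ΔEΔt = (1.059e-18 J) × (4.146e-17 s)
ΔEΔt = 4.391e-35 J·s

Compare to the minimum allowed value ℏ/2:
ℏ/2 = 5.273e-35 J·s

Since ΔEΔt = 4.391e-35 J·s < 5.273e-35 J·s = ℏ/2,
this violates the uncertainty relation.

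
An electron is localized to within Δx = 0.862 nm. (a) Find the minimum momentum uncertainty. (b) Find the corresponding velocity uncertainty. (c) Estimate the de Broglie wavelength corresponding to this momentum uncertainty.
(a) Δp_min = 6.117 × 10^-26 kg·m/s
(b) Δv_min = 67.151 km/s
(c) λ_dB = 10.832 nm

Step-by-step:

(a) From the uncertainty principle:
Δp_min = ℏ/(2Δx) = (1.055e-34 J·s)/(2 × 8.620e-10 m) = 6.117e-26 kg·m/s

(b) The velocity uncertainty:
Δv = Δp/m = (6.117e-26 kg·m/s)/(9.109e-31 kg) = 6.715e+04 m/s = 67.151 km/s

(c) The de Broglie wavelength for this momentum:
λ = h/p = (6.626e-34 J·s)/(6.117e-26 kg·m/s) = 1.083e-08 m = 10.832 nm

Note: The de Broglie wavelength is comparable to the localization size, as expected from wave-particle duality.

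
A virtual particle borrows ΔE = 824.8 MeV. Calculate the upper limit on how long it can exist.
3.990 × 10^-25 s

Using the energy-time uncertainty principle:
ΔEΔt ≥ ℏ/2

For a virtual particle borrowing energy ΔE, the maximum lifetime is:
Δt_max = ℏ/(2ΔE)

Converting energy:
ΔE = 824.8 MeV = 1.321e-10 J

Δt_max = (1.055e-34 J·s) / (2 × 1.321e-10 J)
Δt_max = 3.990e-25 s = 3.990 × 10^-25 s

Virtual particles with higher borrowed energy exist for shorter times.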